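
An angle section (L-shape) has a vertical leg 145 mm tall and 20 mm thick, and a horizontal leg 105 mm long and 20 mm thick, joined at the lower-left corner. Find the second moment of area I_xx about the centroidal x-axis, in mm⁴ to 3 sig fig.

Decompose the section into non-overlapping parts with the origin at the bottom-left of its bounding rectangle.
Vertical leg: 20 × 145, A = 2 900 mm², y = 72.5 mm, Ī = 5 081 042 mm⁴.
Horizontal leg (remainder): 85 × 20, A = 1 700 mm², y = 10 mm, Ī = 56 667 mm⁴.
Centroid: ȳ = ΣA·y / ΣA = 49.402 mm.
Transfer each piece to the centroidal x-axis using Ī + A·d² with d = y − 49.402:
  vertical leg: d = 23.098 mm → contributes +6 628 219 mm⁴
  horizontal leg (remainder): d = -39.402 mm → contributes +2 695 970 mm⁴
Total I = 9 324 189 mm⁴.

I_xx ≈ 9.32 × 10⁶ mm⁴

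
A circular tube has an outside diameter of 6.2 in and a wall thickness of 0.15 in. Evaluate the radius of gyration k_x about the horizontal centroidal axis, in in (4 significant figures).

Treat the section as a set of non-overlapping primitives; coordinates are from the bounding-box lower-left.
Outer circle: ⌀6.2, A = 30.1907 in², y = 3.1 in, Ī = 72.5332 in⁴.
Bore (subtracted): ⌀5.9, A = 27.3397 in², y = 3.1 in, Ī = 59.481 in⁴.
By symmetry the centroid is at mid-height, ȳ = 3.1 in.
All pieces are centred on the horizontal centroidal axis, so I = ΣĪ (holes subtracted) = 13.0522 in⁴.
Radius of gyration: k = √(I/A) = √(13.0522 / 2.851) = 2.13966 in.

k_x ≈ 2.140 in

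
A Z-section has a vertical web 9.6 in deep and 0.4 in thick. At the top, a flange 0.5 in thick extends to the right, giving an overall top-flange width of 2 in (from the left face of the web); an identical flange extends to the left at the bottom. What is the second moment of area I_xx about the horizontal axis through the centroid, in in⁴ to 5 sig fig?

Decompose the section into non-overlapping parts with the origin at the bottom-left of its bounding rectangle.
Web: 0.4 × 9.6, A = 3.84 in², y = 4.8 in, Ī = 29.4912 in⁴.
Top flange (beyond web): 1.6 × 0.5, A = 0.8 in², y = 9.35 in, Ī = 0.01666667 in⁴.
Bottom flange (beyond web): 1.6 × 0.5, A = 0.8 in², y = 0.25 in, Ī = 0.01666667 in⁴.
Centroid: ȳ = ΣA·y / ΣA = 4.8 in.
Transfer each piece to the horizontal axis through the centroid using Ī + A·d² with d = y − 4.8:
  web: d = 0 in → contributes +29.4912 in⁴
  top flange (beyond web): d = 4.55 in → contributes +16.57867 in⁴
  bottom flange (beyond web): d = -4.55 in → contributes +16.57867 in⁴
Total I = 62.64853 in⁴.

I_xx ≈ 62.649 in⁴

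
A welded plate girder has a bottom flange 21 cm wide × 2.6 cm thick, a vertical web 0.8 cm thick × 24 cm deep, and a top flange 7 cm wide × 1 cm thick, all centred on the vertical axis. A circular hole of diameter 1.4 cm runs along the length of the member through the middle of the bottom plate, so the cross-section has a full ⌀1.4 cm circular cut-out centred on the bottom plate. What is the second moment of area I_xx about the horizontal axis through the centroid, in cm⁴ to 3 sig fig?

I_xx ≈ 6610 cm⁴

Break the section into simple shapes (no overlaps), measuring from the bottom-left corner of the bounding box.
Bottom plate: 21 × 2.6, A = 54.6 cm², y = 1.3 cm, Ī = 30.758 cm⁴.
Web plate: 0.8 × 24, A = 19.2 cm², y = 14.6 cm, Ī = 921.6 cm⁴.
Top plate: 7 × 1, A = 7 cm², y = 27.1 cm, Ī = 0.58333 cm⁴.
Hole (subtracted): ⌀1.4, A = 1.5394 cm², y = 1.3 cm, Ī = 0.18857 cm⁴.
Centroid: ȳ = ΣA·y / ΣA = 6.8003 cm.
Transfer each piece to the horizontal axis through the centroid using Ī + A·d² with d = y − 6.8003:
  bottom plate: d = -5.5003 cm → contributes +1682.6 cm⁴
  web plate: d = 7.7997 cm → contributes +2089.6 cm⁴
  top plate: d = 20.3 cm → contributes +2885.1 cm⁴
  hole: d = -5.5003 cm → contributes −46.761 cm⁴
Total I = 6610.6 cm⁴.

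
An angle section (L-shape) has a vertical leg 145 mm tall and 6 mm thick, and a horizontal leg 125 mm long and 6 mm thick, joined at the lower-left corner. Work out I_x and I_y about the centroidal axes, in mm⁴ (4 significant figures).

I_x ≈ 3.421 × 10⁶ mm⁴, I_y ≈ 2.377 × 10⁶ mm⁴

Treat the section as a set of non-overlapping primitives; coordinates are from the bounding-box lower-left.
Vertical leg: 6 × 145, A = 870 mm², y = 72.5 mm, Ī = 1 524 313 mm⁴.
Horizontal leg (remainder): 119 × 6, A = 714 mm², y = 3 mm, Ī = 2 142 mm⁴.
Centroid: ȳ = ΣA·y / ΣA = 41.1723 mm.
Transfer each piece to the centroidal x-axis using Ī + A·d² with d = y − 41.1723:
  vertical leg: d = 31.3277 mm → contributes +2 378 149 mm⁴
  horizontal leg (remainder): d = -38.1723 mm → contributes +1 042 532 mm⁴
Total I = 3 420 681 mm⁴.
For the y-axis: x̄ = 31.1723 mm.
Repeating about the centroidal y-axis gives I_y = 2 377 061 mm⁴.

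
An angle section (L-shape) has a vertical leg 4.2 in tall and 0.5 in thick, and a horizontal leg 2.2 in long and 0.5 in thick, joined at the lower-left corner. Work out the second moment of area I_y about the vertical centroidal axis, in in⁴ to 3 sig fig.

Treat the section as a set of non-overlapping primitives; coordinates are from the bounding-box lower-left.
Vertical leg: 0.5 × 4.2, A = 2.1 in², x = 0.25 in, Ī = 0.04375 in⁴.
Horizontal leg (remainder): 1.7 × 0.5, A = 0.85 in², x = 1.35 in, Ī = 0.20471 in⁴.
Centroid: x̄ = ΣA·x / ΣA = 0.56695 in.
Transfer each piece to the vertical centroidal axis using Ī + A·d² with d = x − 0.56695:
  vertical leg: d = -0.31695 in → contributes +0.25471 in⁴
  horizontal leg (remainder): d = 0.78305 in → contributes +0.7259 in⁴
Total I = 0.98061 in⁴.

I_y ≈ 0.981 in⁴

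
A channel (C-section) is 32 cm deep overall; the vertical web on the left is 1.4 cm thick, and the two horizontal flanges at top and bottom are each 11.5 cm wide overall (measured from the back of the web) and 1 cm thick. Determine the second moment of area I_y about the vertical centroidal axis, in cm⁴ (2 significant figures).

Break the section into simple shapes (no overlaps), measuring from the bottom-left corner of the bounding box.
Web: 1.4 × 32, A = 44.8 cm², x = 0.7 cm, Ī = 7.317 cm⁴.
Top flange (beyond web): 10.1 × 1, A = 10.1 cm², x = 6.45 cm, Ī = 85.86 cm⁴.
Bottom flange (beyond web): 10.1 × 1, A = 10.1 cm², x = 6.45 cm, Ī = 85.86 cm⁴.
Centroid: x̄ = ΣA·x / ΣA = 2.487 cm.
Transfer each piece to the vertical centroidal axis using Ī + A·d² with d = x − 2.487:
  web: d = -1.787 cm → contributes +150.4 cm⁴
  top flange (beyond web): d = 3.963 cm → contributes +244.5 cm⁴
  bottom flange (beyond web): d = 3.963 cm → contributes +244.5 cm⁴
Total I = 639.3 cm⁴.

I_y ≈ 640 cm⁴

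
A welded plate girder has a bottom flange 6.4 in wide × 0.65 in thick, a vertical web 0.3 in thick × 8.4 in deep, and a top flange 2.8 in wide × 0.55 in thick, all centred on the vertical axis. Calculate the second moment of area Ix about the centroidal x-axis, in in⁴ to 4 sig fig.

Split into non-overlapping primitives; take the origin at the lower-left of the bounding box.
Bottom plate: 6.4 × 0.65, A = 4.16 in², y = 0.325 in, Ī = 0.146467 in⁴.
Web plate: 0.3 × 8.4, A = 2.52 in², y = 4.85 in, Ī = 14.8176 in⁴.
Top plate: 2.8 × 0.55, A = 1.54 in², y = 9.325 in, Ī = 0.0388208 in⁴.
Centroid: ȳ = ΣA·y / ΣA = 3.39836 in.
Transfer each piece to the centroidal x-axis using Ī + A·d² with d = y − 3.39836:
  bottom plate: d = -3.07336 in → contributes +39.4399 in⁴
  web plate: d = 1.45164 in → contributes +20.1279 in⁴
  top plate: d = 5.92664 in → contributes +54.1315 in⁴
Total I = 113.699 in⁴.

Ix ≈ 113.7 in⁴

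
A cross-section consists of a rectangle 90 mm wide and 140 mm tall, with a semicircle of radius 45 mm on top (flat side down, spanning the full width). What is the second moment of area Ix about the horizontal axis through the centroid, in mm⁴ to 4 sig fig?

Ix ≈ 4.119 × 10⁷ mm⁴

Decompose the section into non-overlapping parts with the origin at the bottom-left of its bounding rectangle.
Rectangular body: 90 × 140, A = 12 600 mm², y = 70 mm, Ī = 20 580 000 mm⁴.
Semicircular cap: semicircle r = 45, A = 3180.86 mm², y = 159.099 mm, Ī = 450 072 mm⁴.
Centroid: ȳ = ΣA·y / ΣA = 87.9591 mm.
Transfer each piece to the horizontal axis through the centroid using Ī + A·d² with d = y − 87.9591:
  rectangular body: d = -17.9591 mm → contributes +24 643 877 mm⁴
  semicircular cap: d = 71.1395 mm → contributes +16 547 860 mm⁴
Total I = 41 191 738 mm⁴.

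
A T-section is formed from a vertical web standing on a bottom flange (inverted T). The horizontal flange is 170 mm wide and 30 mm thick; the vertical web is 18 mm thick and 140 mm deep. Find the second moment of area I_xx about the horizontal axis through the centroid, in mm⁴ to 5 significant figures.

Split into non-overlapping primitives; take the origin at the lower-left of the bounding box.
Flange: 170 × 30, A = 5 100 mm², y = 15 mm, Ī = 382 500 mm⁴.
Web: 18 × 140, A = 2 520 mm², y = 100 mm, Ī = 4 116 000 mm⁴.
Centroid: ȳ = ΣA·y / ΣA = 43.11024 mm.
Transfer each piece to the horizontal axis through the centroid using Ī + A·d² with d = y − 43.11024:
  flange: d = -28.11024 mm → contributes +4 412 445 mm⁴
  web: d = 56.88976 mm → contributes +12 271 842 mm⁴
Total I = 16 684 287 mm⁴.

I_xx ≈ 1.6684 × 10⁷ mm⁴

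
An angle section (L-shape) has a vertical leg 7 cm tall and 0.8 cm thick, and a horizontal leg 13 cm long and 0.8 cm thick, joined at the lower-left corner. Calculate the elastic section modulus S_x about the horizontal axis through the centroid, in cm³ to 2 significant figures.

S_x ≈ 11 cm³

Treat the section as a set of non-overlapping primitives; coordinates are from the bounding-box lower-left.
Vertical leg: 0.8 × 7, A = 5.6 cm², y = 3.5 cm, Ī = 22.87 cm⁴.
Horizontal leg (remainder): 12.2 × 0.8, A = 9.76 cm², y = 0.4 cm, Ī = 0.5205 cm⁴.
Centroid: ȳ = ΣA·y / ΣA = 1.53 cm.
Transfer each piece to the horizontal axis through the centroid using Ī + A·d² with d = y − 1.53:
  vertical leg: d = 1.97 cm → contributes +44.6 cm⁴
  horizontal leg (remainder): d = -1.13 cm → contributes +12.99 cm⁴
Total I = 57.58 cm⁴.
Extreme fibre distance c = 5.47 cm; S = I/c = 10.53 cm³.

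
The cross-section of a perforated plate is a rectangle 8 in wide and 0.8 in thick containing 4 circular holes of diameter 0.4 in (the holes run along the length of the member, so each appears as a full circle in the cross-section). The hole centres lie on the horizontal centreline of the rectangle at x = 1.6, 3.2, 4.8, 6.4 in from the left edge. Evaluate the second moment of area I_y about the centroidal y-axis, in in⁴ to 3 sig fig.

Decompose the section into non-overlapping parts with the origin at the bottom-left of its bounding rectangle.
Plate: 8 × 0.8, A = 6.4 in², x = 4 in, Ī = 34.133 in⁴.
Hole 1 (subtracted): ⌀0.4, A = 0.12566 in², x = 1.6 in, Ī = 0.0012566 in⁴.
Hole 2 (subtracted): ⌀0.4, A = 0.12566 in², x = 3.2 in, Ī = 0.0012566 in⁴.
Hole 3 (subtracted): ⌀0.4, A = 0.12566 in², x = 4.8 in, Ī = 0.0012566 in⁴.
Hole 4 (subtracted): ⌀0.4, A = 0.12566 in², x = 6.4 in, Ī = 0.0012566 in⁴.
By symmetry the centroid is at mid-width, x̄ = 4 in.
Transfer each piece to the centroidal y-axis using Ī + A·d² with d = x − 4:
  plate: d = 0 in → contributes +34.133 in⁴
  hole 1: d = -2.4 in → contributes −0.72508 in⁴
  hole 2: d = -0.8 in → contributes −0.081681 in⁴
  hole 3: d = 0.8 in → contributes −0.081681 in⁴
  hole 4: d = 2.4 in → contributes −0.72508 in⁴
Total I = 32.52 in⁴.

I_y ≈ 32.5 in⁴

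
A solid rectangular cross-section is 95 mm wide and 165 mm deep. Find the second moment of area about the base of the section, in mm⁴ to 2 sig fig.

The section: 95 × 165, A = 15 675 mm², y = 82.5 mm, Ī = 35 562 656 mm⁴.
Transfer it to a horizontal axis along the bottom face using Ī + A·d² with d = y − 0:
  the section: d = 82.5 mm → contributes +142 250 625 mm⁴
Total I = 142 250 625 mm⁴.

I_base ≈ 1.4 × 10⁸ mm⁴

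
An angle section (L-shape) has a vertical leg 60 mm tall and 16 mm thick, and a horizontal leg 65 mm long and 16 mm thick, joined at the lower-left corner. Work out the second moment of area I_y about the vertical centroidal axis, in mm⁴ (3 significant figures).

I_y ≈ 6.33 × 10⁵ mm⁴

Break the section into simple shapes (no overlaps), measuring from the bottom-left corner of the bounding box.
Vertical leg: 16 × 60, A = 960 mm², x = 8 mm, Ī = 20 480 mm⁴.
Horizontal leg (remainder): 49 × 16, A = 784 mm², x = 40.5 mm, Ī = 156 865 mm⁴.
Centroid: x̄ = ΣA·x / ΣA = 22.61 mm.
Transfer each piece to the vertical centroidal axis using Ī + A·d² with d = x − 22.61:
  vertical leg: d = -14.61 mm → contributes +225 397 mm⁴
  horizontal leg (remainder): d = 17.89 mm → contributes +407 784 mm⁴
Total I = 633 180 mm⁴.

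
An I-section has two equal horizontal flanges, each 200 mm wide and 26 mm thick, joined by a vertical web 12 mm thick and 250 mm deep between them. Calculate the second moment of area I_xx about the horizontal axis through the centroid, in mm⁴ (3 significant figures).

I_xx ≈ 2.14 × 10⁸ mm⁴

Decompose the section into non-overlapping parts with the origin at the bottom-left of its bounding rectangle.
Bottom flange: 200 × 26, A = 5 200 mm², y = 13 mm, Ī = 292 933 mm⁴.
Web: 12 × 250, A = 3 000 mm², y = 151 mm, Ī = 15 625 000 mm⁴.
Top flange: 200 × 26, A = 5 200 mm², y = 289 mm, Ī = 292 933 mm⁴.
By symmetry the centroid is at mid-height, ȳ = 151 mm.
Transfer each piece to the horizontal axis through the centroid using Ī + A·d² with d = y − 151:
  bottom flange: d = -138 mm → contributes +99 321 733 mm⁴
  web: d = 0 mm → contributes +15 625 000 mm⁴
  top flange: d = 138 mm → contributes +99 321 733 mm⁴
Total I = 214 268 467 mm⁴.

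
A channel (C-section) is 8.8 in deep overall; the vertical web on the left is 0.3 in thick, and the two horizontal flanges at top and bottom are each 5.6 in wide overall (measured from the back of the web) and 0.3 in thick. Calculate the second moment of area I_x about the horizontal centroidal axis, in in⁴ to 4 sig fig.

I_x ≈ 74.50 in⁴

Split into non-overlapping primitives; take the origin at the lower-left of the bounding box.
Web: 0.3 × 8.8, A = 2.64 in², y = 4.4 in, Ī = 17.0368 in⁴.
Top flange (beyond web): 5.3 × 0.3, A = 1.59 in², y = 8.65 in, Ī = 0.011925 in⁴.
Bottom flange (beyond web): 5.3 × 0.3, A = 1.59 in², y = 0.15 in, Ī = 0.011925 in⁴.
By symmetry the centroid is at mid-height, ȳ = 4.4 in.
Transfer each piece to the horizontal centroidal axis using Ī + A·d² with d = y − 4.4:
  web: d = 0 in → contributes +17.0368 in⁴
  top flange (beyond web): d = 4.25 in → contributes +28.7313 in⁴
  bottom flange (beyond web): d = -4.25 in → contributes +28.7313 in⁴
Total I = 74.4994 in⁴.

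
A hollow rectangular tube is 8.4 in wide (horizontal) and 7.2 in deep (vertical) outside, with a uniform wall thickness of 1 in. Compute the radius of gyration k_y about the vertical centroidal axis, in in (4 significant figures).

Decompose the section into non-overlapping parts with the origin at the bottom-left of its bounding rectangle.
Outer rectangle: 8.4 × 7.2, A = 60.48 in², x = 4.2 in, Ī = 355.622 in⁴.
Inner void (subtracted): 6.4 × 5.2, A = 33.28 in², x = 4.2 in, Ī = 113.596 in⁴.
By symmetry the centroid is at mid-width, x̄ = 4.2 in.
All pieces are centred on the vertical centroidal axis, so I = ΣĪ (holes subtracted) = 242.027 in⁴.
Radius of gyration: k = √(I/A) = √(242.027 / 27.2) = 2.98296 in.

k_y ≈ 2.983 in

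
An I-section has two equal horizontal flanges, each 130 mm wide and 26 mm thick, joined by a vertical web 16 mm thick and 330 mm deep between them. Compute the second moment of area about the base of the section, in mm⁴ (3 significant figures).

Decompose the section into non-overlapping parts with the origin at the bottom-left of its bounding rectangle.
Bottom flange: 130 × 26, A = 3 380 mm², y = 13 mm, Ī = 190 407 mm⁴.
Web: 16 × 330, A = 5 280 mm², y = 191 mm, Ī = 47 916 000 mm⁴.
Top flange: 130 × 26, A = 3 380 mm², y = 369 mm, Ī = 190 407 mm⁴.
Transfer each piece to the bottom edge using Ī + A·d² with d = y − 0:
  bottom flange: d = 13 mm → contributes +761 627 mm⁴
  web: d = 191 mm → contributes +240 535 680 mm⁴
  top flange: d = 369 mm → contributes +460 414 587 mm⁴
Total I = 701 711 893 mm⁴.

I_base ≈ 7.02 × 10⁸ mm⁴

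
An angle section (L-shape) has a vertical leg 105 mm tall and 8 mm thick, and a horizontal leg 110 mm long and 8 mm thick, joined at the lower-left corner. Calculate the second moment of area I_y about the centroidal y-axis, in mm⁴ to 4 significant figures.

I_y ≈ 1.964 × 10⁶ mm⁴

Break the section into simple shapes (no overlaps), measuring from the bottom-left corner of the bounding box.
Vertical leg: 8 × 105, A = 840 mm², x = 4 mm, Ī = 4 480 mm⁴.
Horizontal leg (remainder): 102 × 8, A = 816 mm², x = 59 mm, Ī = 707 472 mm⁴.
Centroid: x̄ = ΣA·x / ΣA = 31.1014 mm.
Transfer each piece to the centroidal y-axis using Ī + A·d² with d = x − 31.1014:
  vertical leg: d = -27.1014 mm → contributes +621 450 mm⁴
  horizontal leg (remainder): d = 27.8986 mm → contributes +1 342 589 mm⁴
Total I = 1 964 039 mm⁴.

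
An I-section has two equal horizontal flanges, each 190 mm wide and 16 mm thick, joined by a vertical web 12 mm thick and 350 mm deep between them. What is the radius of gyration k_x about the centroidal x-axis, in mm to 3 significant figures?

k_x ≈ 155 mm

Decompose the section into non-overlapping parts with the origin at the bottom-left of its bounding rectangle.
Bottom flange: 190 × 16, A = 3 040 mm², y = 8 mm, Ī = 64 853 mm⁴.
Web: 12 × 350, A = 4 200 mm², y = 191 mm, Ī = 42 875 000 mm⁴.
Top flange: 190 × 16, A = 3 040 mm², y = 374 mm, Ī = 64 853 mm⁴.
By symmetry the centroid is at mid-height, ȳ = 191 mm.
Transfer each piece to the centroidal x-axis using Ī + A·d² with d = y − 191:
  bottom flange: d = -183 mm → contributes +101 871 413 mm⁴
  web: d = 0 mm → contributes +42 875 000 mm⁴
  top flange: d = 183 mm → contributes +101 871 413 mm⁴
Total I = 246 617 827 mm⁴.
Radius of gyration: k = √(I/A) = √(246 617 827 / 10 280) = 154.89 mm.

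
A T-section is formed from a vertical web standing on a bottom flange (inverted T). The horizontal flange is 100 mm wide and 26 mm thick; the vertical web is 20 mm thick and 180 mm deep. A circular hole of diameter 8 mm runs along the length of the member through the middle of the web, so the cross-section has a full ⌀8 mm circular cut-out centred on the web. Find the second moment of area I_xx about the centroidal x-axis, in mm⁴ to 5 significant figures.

Decompose the section into non-overlapping parts with the origin at the bottom-left of its bounding rectangle.
Flange: 100 × 26, A = 2 600 mm², y = 13 mm, Ī = 146466.7 mm⁴.
Web: 20 × 180, A = 3 600 mm², y = 116 mm, Ī = 9 720 000 mm⁴.
Hole (subtracted): ⌀8, A = 50.26548 mm², y = 116 mm, Ī = 201.0619 mm⁴.
Centroid: ȳ = ΣA·y / ΣA = 72.4534 mm.
Transfer each piece to the centroidal x-axis using Ī + A·d² with d = y − 72.4534:
  flange: d = -59.4534 mm → contributes +9 336 706 mm⁴
  web: d = 43.5466 mm → contributes +16 546 701 mm⁴
  hole: d = 43.5466 mm → contributes −95519.8 mm⁴
Total I = 25 787 887 mm⁴.

I_xx ≈ 2.5788 × 10⁷ mm⁴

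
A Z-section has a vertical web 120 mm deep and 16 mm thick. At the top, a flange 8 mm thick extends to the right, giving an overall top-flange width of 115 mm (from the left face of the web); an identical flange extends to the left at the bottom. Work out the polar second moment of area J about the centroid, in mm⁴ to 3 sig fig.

J ≈ 1.39 × 10⁷ mm⁴

Decompose the section into non-overlapping parts with the origin at the bottom-left of its bounding rectangle.
Web: 16 × 120, A = 1 920 mm², y = 60 mm, Ī = 2 304 000 mm⁴.
Top flange (beyond web): 99 × 8, A = 792 mm², y = 116 mm, Ī = 4 224 mm⁴.
Bottom flange (beyond web): 99 × 8, A = 792 mm², y = 4 mm, Ī = 4 224 mm⁴.
Centroid: ȳ = ΣA·y / ΣA = 60 mm.
Transfer each piece to the centroidal x-axis using Ī + A·d² with d = y − 60:
  web: d = 0 mm → contributes +2 304 000 mm⁴
  top flange (beyond web): d = 56 mm → contributes +2 487 936 mm⁴
  bottom flange (beyond web): d = -56 mm → contributes +2 487 936 mm⁴
Total I = 7 279 872 mm⁴.
For the y-axis: x̄ = 107 mm.
Repeating about the centroidal y-axis gives I_y = 6 571 792 mm⁴.
Polar second moment: J = I_x + I_y = 13 851 664 mm⁴.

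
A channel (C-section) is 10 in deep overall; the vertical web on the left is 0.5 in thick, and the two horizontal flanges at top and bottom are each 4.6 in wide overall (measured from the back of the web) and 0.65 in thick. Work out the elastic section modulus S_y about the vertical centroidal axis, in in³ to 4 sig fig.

Split into non-overlapping primitives; take the origin at the lower-left of the bounding box.
Web: 0.5 × 10, A = 5 in², x = 0.25 in, Ī = 0.104167 in⁴.
Top flange (beyond web): 4.1 × 0.65, A = 2.665 in², x = 2.55 in, Ī = 3.73322 in⁴.
Bottom flange (beyond web): 4.1 × 0.65, A = 2.665 in², x = 2.55 in, Ī = 3.73322 in⁴.
Centroid: x̄ = ΣA·x / ΣA = 1.43674 in.
Transfer each piece to the vertical centroidal axis using Ī + A·d² with d = x − 1.43674:
  web: d = -1.18674 in → contributes +7.1459 in⁴
  top flange (beyond web): d = 1.11326 in → contributes +7.0361 in⁴
  bottom flange (beyond web): d = 1.11326 in → contributes +7.0361 in⁴
Total I = 21.2181 in⁴.
Extreme fibre distance c = 3.16326 in; S = I/c = 6.70766 in³.

S_y ≈ 6.708 in³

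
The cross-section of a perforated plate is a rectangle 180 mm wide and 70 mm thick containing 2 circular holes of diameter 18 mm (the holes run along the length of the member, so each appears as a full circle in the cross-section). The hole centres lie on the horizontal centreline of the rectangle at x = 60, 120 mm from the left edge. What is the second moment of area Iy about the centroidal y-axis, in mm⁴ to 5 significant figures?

Iy ≈ 3.3552 × 10⁷ mm⁴

Decompose the section into non-overlapping parts with the origin at the bottom-left of its bounding rectangle.
Plate: 180 × 70, A = 12 600 mm², x = 90 mm, Ī = 34 020 000 mm⁴.
Hole 1 (subtracted): ⌀18, A = 254.469 mm², x = 60 mm, Ī = 5152.997 mm⁴.
Hole 2 (subtracted): ⌀18, A = 254.469 mm², x = 120 mm, Ī = 5152.997 mm⁴.
By symmetry the centroid is at mid-width, x̄ = 90 mm.
Transfer each piece to the centroidal y-axis using Ī + A·d² with d = x − 90:
  plate: d = 0 mm → contributes +34 020 000 mm⁴
  hole 1: d = -30 mm → contributes −234175.1 mm⁴
  hole 2: d = 30 mm → contributes −234175.1 mm⁴
Total I = 33 551 650 mm⁴.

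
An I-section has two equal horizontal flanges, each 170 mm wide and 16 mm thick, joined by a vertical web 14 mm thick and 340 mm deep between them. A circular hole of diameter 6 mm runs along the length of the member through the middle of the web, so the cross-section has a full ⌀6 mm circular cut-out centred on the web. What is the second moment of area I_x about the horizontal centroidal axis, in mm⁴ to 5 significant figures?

I_x ≈ 2.1833 × 10⁸ mm⁴

Treat the section as a set of non-overlapping primitives; coordinates are from the bounding-box lower-left.
Bottom flange: 170 × 16, A = 2 720 mm², y = 8 mm, Ī = 58026.67 mm⁴.
Web: 14 × 340, A = 4 760 mm², y = 186 mm, Ī = 45 854 667 mm⁴.
Top flange: 170 × 16, A = 2 720 mm², y = 364 mm, Ī = 58026.67 mm⁴.
Hole (subtracted): ⌀6, A = 28.27433 mm², y = 186 mm, Ī = 63.61725 mm⁴.
By symmetry the centroid is at mid-height, ȳ = 186 mm.
Transfer each piece to the horizontal centroidal axis using Ī + A·d² with d = y − 186:
  bottom flange: d = -178 mm → contributes +86 238 507 mm⁴
  web: d = 0 mm → contributes +45 854 667 mm⁴
  top flange: d = 178 mm → contributes +86 238 507 mm⁴
  hole: d = 0 mm → contributes −63.61725 mm⁴
Total I = 218 331 616 mm⁴.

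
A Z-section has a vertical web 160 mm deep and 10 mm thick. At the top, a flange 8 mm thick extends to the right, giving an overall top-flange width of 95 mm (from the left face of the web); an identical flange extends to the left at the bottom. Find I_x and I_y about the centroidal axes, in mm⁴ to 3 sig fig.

I_x ≈ 1.13 × 10⁷ mm⁴, I_y ≈ 3.90 × 10⁶ mm⁴

Decompose the section into non-overlapping parts with the origin at the bottom-left of its bounding rectangle.
Web: 10 × 160, A = 1 600 mm², y = 80 mm, Ī = 3 413 333 mm⁴.
Top flange (beyond web): 85 × 8, A = 680 mm², y = 156 mm, Ī = 3626.7 mm⁴.
Bottom flange (beyond web): 85 × 8, A = 680 mm², y = 4 mm, Ī = 3626.7 mm⁴.
Centroid: ȳ = ΣA·y / ΣA = 80 mm.
Transfer each piece to the centroidal x-axis using Ī + A·d² with d = y − 80:
  web: d = 0 mm → contributes +3 413 333 mm⁴
  top flange (beyond web): d = 76 mm → contributes +3 931 307 mm⁴
  bottom flange (beyond web): d = -76 mm → contributes +3 931 307 mm⁴
Total I = 11 275 947 mm⁴.
For the y-axis: x̄ = 90 mm.
Repeating about the centroidal y-axis gives I_y = 3 900 667 mm⁴.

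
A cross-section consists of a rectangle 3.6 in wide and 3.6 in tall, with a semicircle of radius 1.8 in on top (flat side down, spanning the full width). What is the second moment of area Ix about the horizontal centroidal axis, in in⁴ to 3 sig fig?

Ix ≈ 39.2 in⁴

Split into non-overlapping primitives; take the origin at the lower-left of the bounding box.
Rectangular body: 3.6 × 3.6, A = 12.96 in², y = 1.8 in, Ī = 13.997 in⁴.
Semicircular cap: semicircle r = 1.8, A = 5.0894 in², y = 4.3639 in, Ī = 1.1522 in⁴.
Centroid: ȳ = ΣA·y / ΣA = 2.523 in.
Transfer each piece to the horizontal centroidal axis using Ī + A·d² with d = y − 2.523:
  rectangular body: d = -0.72295 in → contributes +20.771 in⁴
  semicircular cap: d = 1.841 in → contributes +18.401 in⁴
Total I = 39.172 in⁴.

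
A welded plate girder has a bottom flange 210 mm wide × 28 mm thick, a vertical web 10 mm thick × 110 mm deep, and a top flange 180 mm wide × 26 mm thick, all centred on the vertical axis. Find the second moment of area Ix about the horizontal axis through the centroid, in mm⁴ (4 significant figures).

Ix ≈ 5.074 × 10⁷ mm⁴

Treat the section as a set of non-overlapping primitives; coordinates are from the bounding-box lower-left.
Bottom plate: 210 × 28, A = 5 880 mm², y = 14 mm, Ī = 384 160 mm⁴.
Web plate: 10 × 110, A = 1 100 mm², y = 83 mm, Ī = 1 109 167 mm⁴.
Top plate: 180 × 26, A = 4 680 mm², y = 151 mm, Ī = 263 640 mm⁴.
Centroid: ȳ = ΣA·y / ΣA = 75.4974 mm.
Transfer each piece to the horizontal axis through the centroid using Ī + A·d² with d = y − 75.4974:
  bottom plate: d = -61.4974 mm → contributes +22 621 929 mm⁴
  web plate: d = 7.50257 mm → contributes +1 171 084 mm⁴
  top plate: d = 75.5026 mm → contributes +26 942 628 mm⁴
Total I = 50 735 642 mm⁴.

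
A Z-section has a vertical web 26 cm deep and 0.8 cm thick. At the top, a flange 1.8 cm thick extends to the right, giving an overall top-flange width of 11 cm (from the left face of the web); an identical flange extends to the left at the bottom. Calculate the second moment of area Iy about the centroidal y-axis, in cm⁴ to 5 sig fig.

Decompose the section into non-overlapping parts with the origin at the bottom-left of its bounding rectangle.
Web: 0.8 × 26, A = 20.8 cm², x = 10.6 cm, Ī = 1.109333 cm⁴.
Top flange (beyond web): 10.2 × 1.8, A = 18.36 cm², x = 16.1 cm, Ī = 159.1812 cm⁴.
Bottom flange (beyond web): 10.2 × 1.8, A = 18.36 cm², x = 5.1 cm, Ī = 159.1812 cm⁴.
Centroid: x̄ = ΣA·x / ΣA = 10.6 cm.
Transfer each piece to the centroidal y-axis using Ī + A·d² with d = x − 10.6:
  web: d = 0 cm → contributes +1.109333 cm⁴
  top flange (beyond web): d = 5.5 cm → contributes +714.5712 cm⁴
  bottom flange (beyond web): d = -5.5 cm → contributes +714.5712 cm⁴
Total I = 1430.252 cm⁴.

Iy ≈ 1430.3 cm⁴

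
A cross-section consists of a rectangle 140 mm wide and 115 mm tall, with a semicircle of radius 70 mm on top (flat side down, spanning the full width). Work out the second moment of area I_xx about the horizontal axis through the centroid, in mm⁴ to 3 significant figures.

Treat the section as a set of non-overlapping primitives; coordinates are from the bounding-box lower-left.
Rectangular body: 140 × 115, A = 16 100 mm², y = 57.5 mm, Ī = 17 743 542 mm⁴.
Semicircular cap: semicircle r = 70, A = 7696.9 mm², y = 144.71 mm, Ī = 2 635 265 mm⁴.
Centroid: ȳ = ΣA·y / ΣA = 85.707 mm.
Transfer each piece to the horizontal axis through the centroid using Ī + A·d² with d = y − 85.707:
  rectangular body: d = -28.207 mm → contributes +30 553 237 mm⁴
  semicircular cap: d = 59.002 mm → contributes +29 429 953 mm⁴
Total I = 59 983 190 mm⁴.

I_xx ≈ 6.00 × 10⁷ mm⁴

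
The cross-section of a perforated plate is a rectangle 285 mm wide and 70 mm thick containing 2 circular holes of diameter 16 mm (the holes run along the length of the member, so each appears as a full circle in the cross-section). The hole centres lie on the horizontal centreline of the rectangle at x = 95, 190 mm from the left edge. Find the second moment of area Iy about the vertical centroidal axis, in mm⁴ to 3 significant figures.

Iy ≈ 1.34 × 10⁸ mm⁴

Decompose the section into non-overlapping parts with the origin at the bottom-left of its bounding rectangle.
Plate: 285 × 70, A = 19 950 mm², x = 142.5 mm, Ī = 135 036 563 mm⁴.
Hole 1 (subtracted): ⌀16, A = 201.06 mm², x = 95 mm, Ī = 3 217 mm⁴.
Hole 2 (subtracted): ⌀16, A = 201.06 mm², x = 190 mm, Ī = 3 217 mm⁴.
By symmetry the centroid is at mid-width, x̄ = 142.5 mm.
Transfer each piece to the vertical centroidal axis using Ī + A·d² with d = x − 142.5:
  plate: d = 0 mm → contributes +135 036 563 mm⁴
  hole 1: d = -47.5 mm → contributes −456 863 mm⁴
  hole 2: d = 47.5 mm → contributes −456 863 mm⁴
Total I = 134 122 837 mm⁴.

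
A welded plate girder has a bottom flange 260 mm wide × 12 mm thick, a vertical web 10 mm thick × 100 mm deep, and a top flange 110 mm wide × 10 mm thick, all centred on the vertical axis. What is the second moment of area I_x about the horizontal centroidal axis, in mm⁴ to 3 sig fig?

Treat the section as a set of non-overlapping primitives; coordinates are from the bounding-box lower-left.
Bottom plate: 260 × 12, A = 3 120 mm², y = 6 mm, Ī = 37 440 mm⁴.
Web plate: 10 × 100, A = 1 000 mm², y = 62 mm, Ī = 833 333 mm⁴.
Top plate: 110 × 10, A = 1 100 mm², y = 117 mm, Ī = 9166.7 mm⁴.
Centroid: ȳ = ΣA·y / ΣA = 40.119 mm.
Transfer each piece to the horizontal centroidal axis using Ī + A·d² with d = y − 40.119:
  bottom plate: d = -34.119 mm → contributes +3 669 403 mm⁴
  web plate: d = 21.881 mm → contributes +1 312 121 mm⁴
  top plate: d = 76.881 mm → contributes +6 510 962 mm⁴
Total I = 11 492 486 mm⁴.

I_x ≈ 1.15 × 10⁷ mm⁴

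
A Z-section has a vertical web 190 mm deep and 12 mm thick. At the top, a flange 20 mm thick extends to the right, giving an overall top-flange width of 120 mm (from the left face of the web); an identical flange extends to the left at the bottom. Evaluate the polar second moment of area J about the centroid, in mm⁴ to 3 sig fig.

Treat the section as a set of non-overlapping primitives; coordinates are from the bounding-box lower-left.
Web: 12 × 190, A = 2 280 mm², y = 95 mm, Ī = 6 859 000 mm⁴.
Top flange (beyond web): 108 × 20, A = 2 160 mm², y = 180 mm, Ī = 72 000 mm⁴.
Bottom flange (beyond web): 108 × 20, A = 2 160 mm², y = 10 mm, Ī = 72 000 mm⁴.
Centroid: ȳ = ΣA·y / ΣA = 95 mm.
Transfer each piece to the centroidal x-axis using Ī + A·d² with d = y − 95:
  web: d = 0 mm → contributes +6 859 000 mm⁴
  top flange (beyond web): d = 85 mm → contributes +15 678 000 mm⁴
  bottom flange (beyond web): d = -85 mm → contributes +15 678 000 mm⁴
Total I = 38 215 000 mm⁴.
For the y-axis: x̄ = 114 mm.
Repeating about the centroidal y-axis gives I_y = 19 778 400 mm⁴.
Polar second moment: J = I_x + I_y = 57 993 400 mm⁴.

J ≈ 5.80 × 10⁷ mm⁴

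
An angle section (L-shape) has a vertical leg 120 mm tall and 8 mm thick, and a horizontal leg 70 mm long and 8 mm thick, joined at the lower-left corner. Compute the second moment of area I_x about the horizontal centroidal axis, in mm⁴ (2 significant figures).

I_x ≈ 2.2 × 10⁶ mm⁴

Split into non-overlapping primitives; take the origin at the lower-left of the bounding box.
Vertical leg: 8 × 120, A = 960 mm², y = 60 mm, Ī = 1 152 000 mm⁴.
Horizontal leg (remainder): 62 × 8, A = 496 mm², y = 4 mm, Ī = 2 645 mm⁴.
Centroid: ȳ = ΣA·y / ΣA = 40.92 mm.
Transfer each piece to the horizontal centroidal axis using Ī + A·d² with d = y − 40.92:
  vertical leg: d = 19.08 mm → contributes +1 501 372 mm⁴
  horizontal leg (remainder): d = -36.92 mm → contributes +678 849 mm⁴
Total I = 2 180 221 mm⁴.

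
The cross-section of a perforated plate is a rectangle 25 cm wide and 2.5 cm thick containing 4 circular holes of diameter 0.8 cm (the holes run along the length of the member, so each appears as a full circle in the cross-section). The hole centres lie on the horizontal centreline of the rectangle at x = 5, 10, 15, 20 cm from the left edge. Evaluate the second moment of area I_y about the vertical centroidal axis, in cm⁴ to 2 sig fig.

I_y ≈ 3200 cm⁴

Split into non-overlapping primitives; take the origin at the lower-left of the bounding box.
Plate: 25 × 2.5, A = 62.5 cm², x = 12.5 cm, Ī = 3 255 cm⁴.
Hole 1 (subtracted): ⌀0.8, A = 0.5027 cm², x = 5 cm, Ī = 0.02011 cm⁴.
Hole 2 (subtracted): ⌀0.8, A = 0.5027 cm², x = 10 cm, Ī = 0.02011 cm⁴.
Hole 3 (subtracted): ⌀0.8, A = 0.5027 cm², x = 15 cm, Ī = 0.02011 cm⁴.
Hole 4 (subtracted): ⌀0.8, A = 0.5027 cm², x = 20 cm, Ī = 0.02011 cm⁴.
By symmetry the centroid is at mid-width, x̄ = 12.5 cm.
Transfer each piece to the vertical centroidal axis using Ī + A·d² with d = x − 12.5:
  plate: d = 0 cm → contributes +3 255 cm⁴
  hole 1: d = -7.5 cm → contributes −28.29 cm⁴
  hole 2: d = -2.5 cm → contributes −3.162 cm⁴
  hole 3: d = 2.5 cm → contributes −3.162 cm⁴
  hole 4: d = 7.5 cm → contributes −28.29 cm⁴
Total I = 3 192 cm⁴.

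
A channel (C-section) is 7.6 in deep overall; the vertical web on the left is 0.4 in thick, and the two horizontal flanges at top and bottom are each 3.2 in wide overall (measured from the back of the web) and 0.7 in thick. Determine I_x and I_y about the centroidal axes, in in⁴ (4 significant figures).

I_x ≈ 61.45 in⁴, I_y ≈ 6.985 in⁴

Break the section into simple shapes (no overlaps), measuring from the bottom-left corner of the bounding box.
Web: 0.4 × 7.6, A = 3.04 in², y = 3.8 in, Ī = 14.6325 in⁴.
Top flange (beyond web): 2.8 × 0.7, A = 1.96 in², y = 7.25 in, Ī = 0.0800333 in⁴.
Bottom flange (beyond web): 2.8 × 0.7, A = 1.96 in², y = 0.35 in, Ī = 0.0800333 in⁴.
By symmetry the centroid is at mid-height, ȳ = 3.8 in.
Transfer each piece to the centroidal x-axis using Ī + A·d² with d = y − 3.8:
  web: d = 0 in → contributes +14.6325 in⁴
  top flange (beyond web): d = 3.45 in → contributes +23.4089 in⁴
  bottom flange (beyond web): d = -3.45 in → contributes +23.4089 in⁴
Total I = 61.4504 in⁴.
For the y-axis: x̄ = 1.10115 in.
Repeating about the centroidal y-axis gives I_y = 6.98479 in⁴.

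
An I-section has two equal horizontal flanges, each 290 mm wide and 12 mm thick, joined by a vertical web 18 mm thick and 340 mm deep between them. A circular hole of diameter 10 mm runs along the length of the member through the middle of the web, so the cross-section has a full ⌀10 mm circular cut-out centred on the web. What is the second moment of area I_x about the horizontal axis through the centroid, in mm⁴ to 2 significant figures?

I_x ≈ 2.7 × 10⁸ mm⁴

Split into non-overlapping primitives; take the origin at the lower-left of the bounding box.
Bottom flange: 290 × 12, A = 3 480 mm², y = 6 mm, Ī = 41 760 mm⁴.
Web: 18 × 340, A = 6 120 mm², y = 182 mm, Ī = 58 956 000 mm⁴.
Top flange: 290 × 12, A = 3 480 mm², y = 358 mm, Ī = 41 760 mm⁴.
Hole (subtracted): ⌀10, A = 78.54 mm², y = 182 mm, Ī = 490.9 mm⁴.
By symmetry the centroid is at mid-height, ȳ = 182 mm.
Transfer each piece to the horizontal axis through the centroid using Ī + A·d² with d = y − 182:
  bottom flange: d = -176 mm → contributes +107 838 240 mm⁴
  web: d = 0 mm → contributes +58 956 000 mm⁴
  top flange: d = 176 mm → contributes +107 838 240 mm⁴
  hole: d = 0 mm → contributes −490.9 mm⁴
Total I = 274 631 989 mm⁴.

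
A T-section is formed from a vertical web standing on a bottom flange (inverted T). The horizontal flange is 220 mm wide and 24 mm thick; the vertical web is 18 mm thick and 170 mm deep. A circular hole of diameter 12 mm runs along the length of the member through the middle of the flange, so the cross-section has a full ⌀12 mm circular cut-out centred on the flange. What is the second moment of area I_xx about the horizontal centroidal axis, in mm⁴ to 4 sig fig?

Split into non-overlapping primitives; take the origin at the lower-left of the bounding box.
Flange: 220 × 24, A = 5 280 mm², y = 12 mm, Ī = 253 440 mm⁴.
Web: 18 × 170, A = 3 060 mm², y = 109 mm, Ī = 7 369 500 mm⁴.
Hole (subtracted): ⌀12, A = 113.097 mm², y = 12 mm, Ī = 1017.88 mm⁴.
Centroid: ȳ = ΣA·y / ΣA = 48.0792 mm.
Transfer each piece to the horizontal centroidal axis using Ī + A·d² with d = y − 48.0792:
  flange: d = -36.0792 mm → contributes +7 126 459 mm⁴
  web: d = 60.9208 mm → contributes +18 726 215 mm⁴
  hole: d = -36.0792 mm → contributes −148 238 mm⁴
Total I = 25 704 436 mm⁴.

I_xx ≈ 2.570 × 10⁷ mm⁴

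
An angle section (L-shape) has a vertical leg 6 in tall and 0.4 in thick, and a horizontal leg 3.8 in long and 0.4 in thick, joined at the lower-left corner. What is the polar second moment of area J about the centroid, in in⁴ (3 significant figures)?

J ≈ 18.5 in⁴

Break the section into simple shapes (no overlaps), measuring from the bottom-left corner of the bounding box.
Vertical leg: 0.4 × 6, A = 2.4 in², y = 3 in, Ī = 7.2 in⁴.
Horizontal leg (remainder): 3.4 × 0.4, A = 1.36 in², y = 0.2 in, Ī = 0.018133 in⁴.
Centroid: ȳ = ΣA·y / ΣA = 1.9872 in.
Transfer each piece to the centroidal x-axis using Ī + A·d² with d = y − 1.9872:
  vertical leg: d = 1.0128 in → contributes +9.6617 in⁴
  horizontal leg (remainder): d = -1.7872 in → contributes +4.3623 in⁴
Total I = 14.024 in⁴.
For the y-axis: x̄ = 0.88723 in.
Repeating about the centroidal y-axis gives I_y = 4.4759 in⁴.
Polar second moment: J = I_x + I_y = 18.5 in⁴.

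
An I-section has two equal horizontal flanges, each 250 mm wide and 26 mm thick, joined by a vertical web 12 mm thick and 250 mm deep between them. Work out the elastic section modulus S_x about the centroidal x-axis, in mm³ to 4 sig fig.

Split into non-overlapping primitives; take the origin at the lower-left of the bounding box.
Bottom flange: 250 × 26, A = 6 500 mm², y = 13 mm, Ī = 366 167 mm⁴.
Web: 12 × 250, A = 3 000 mm², y = 151 mm, Ī = 15 625 000 mm⁴.
Top flange: 250 × 26, A = 6 500 mm², y = 289 mm, Ī = 366 167 mm⁴.
By symmetry the centroid is at mid-height, ȳ = 151 mm.
Transfer each piece to the centroidal x-axis using Ī + A·d² with d = y − 151:
  bottom flange: d = -138 mm → contributes +124 152 167 mm⁴
  web: d = 0 mm → contributes +15 625 000 mm⁴
  top flange: d = 138 mm → contributes +124 152 167 mm⁴
Total I = 263 929 333 mm⁴.
Extreme fibre distance c = 151 mm; S = I/c = 1 747 876 mm³.

S_x ≈ 1.748 × 10⁶ mm³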